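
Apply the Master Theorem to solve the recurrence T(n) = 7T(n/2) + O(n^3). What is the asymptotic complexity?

Master Theorem for T(n) = 7T(n/2) + O(n^3):

a = 7, b = 2, c = 3
log_b(a) = log_2(7) = 2.8074

Case 3: c = 3 > log_2(7) = 2.8074
T(n) = O(n^3) = O(n^3)

For T(n) = 7T(n/2) + O(n^3): log_2(7) = 2.8074. This is Case 3 of the Master Theorem (c > log_b(a), work dominated by root), giving O(n^3).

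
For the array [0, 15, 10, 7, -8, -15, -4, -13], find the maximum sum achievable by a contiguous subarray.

Using Kadane's algorithm on [0, 15, 10, 7, -8, -15, -4, -13]:

Scanning through the array:
Position 1 (value 15): max_ending_here = 15, max_so_far = 15
Position 2 (value 10): max_ending_here = 25, max_so_far = 25
Position 3 (value 7): max_ending_here = 32, max_so_far = 32
Position 4 (value -8): max_ending_here = 24, max_so_far = 32
Position 5 (value -15): max_ending_here = 9, max_so_far = 32
Position 6 (value -4): max_ending_here = 5, max_so_far = 32
Position 7 (value -13): max_ending_here = -8, max_so_far = 32

Maximum subarray: [0, 15, 10, 7]
Maximum sum: 32

The maximum subarray is [0, 15, 10, 7] with sum 32. This subarray runs from index 0 to index 3.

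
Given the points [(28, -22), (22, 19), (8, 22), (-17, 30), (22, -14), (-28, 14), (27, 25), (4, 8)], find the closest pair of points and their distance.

Computing all pairwise distances among 8 points:

d((28, -22), (22, 19)) = 41.4367
d((28, -22), (8, 22)) = 48.3322
d((28, -22), (-17, 30)) = 68.7677
d((28, -22), (22, -14)) = 10.0
d((28, -22), (-28, 14)) = 66.5733
d((28, -22), (27, 25)) = 47.0106
d((28, -22), (4, 8)) = 38.4187
d((22, 19), (8, 22)) = 14.3178
d((22, 19), (-17, 30)) = 40.5216
d((22, 19), (22, -14)) = 33.0
d((22, 19), (-28, 14)) = 50.2494
d((22, 19), (27, 25)) = 7.8102 <-- minimum
d((22, 19), (4, 8)) = 21.095
d((8, 22), (-17, 30)) = 26.2488
d((8, 22), (22, -14)) = 38.6264
d((8, 22), (-28, 14)) = 36.8782
d((8, 22), (27, 25)) = 19.2354
d((8, 22), (4, 8)) = 14.5602
d((-17, 30), (22, -14)) = 58.7963
d((-17, 30), (-28, 14)) = 19.4165
d((-17, 30), (27, 25)) = 44.2832
d((-17, 30), (4, 8)) = 30.4138
d((22, -14), (-28, 14)) = 57.3062
d((22, -14), (27, 25)) = 39.3192
d((22, -14), (4, 8)) = 28.4253
d((-28, 14), (27, 25)) = 56.0892
d((-28, 14), (4, 8)) = 32.5576
d((27, 25), (4, 8)) = 28.6007

Closest pair: (22, 19) and (27, 25) with distance 7.8102

The closest pair is (22, 19) and (27, 25) with Euclidean distance 7.8102. For 8 points, brute-force pairwise comparison is shown above. For large n, the divide-and-conquer algorithm (sort by x, recurse on halves, check the dividing strip) achieves O(n log n).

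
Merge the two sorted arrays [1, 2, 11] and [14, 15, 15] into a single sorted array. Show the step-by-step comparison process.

Merging process:

Compare 1 vs 14: take 1 from left. Merged: [1]
Compare 2 vs 14: take 2 from left. Merged: [1, 2]
Compare 11 vs 14: take 11 from left. Merged: [1, 2, 11]
Append remaining from right: [14, 15, 15]. Merged: [1, 2, 11, 14, 15, 15]

Final merged array: [1, 2, 11, 14, 15, 15]
Total comparisons: 3

The merged array is [1, 2, 11, 14, 15, 15], requiring 3 comparisons. The merge step runs in O(n) time where n is the total number of elements.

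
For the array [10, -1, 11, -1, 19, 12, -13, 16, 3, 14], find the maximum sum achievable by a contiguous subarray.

Using Kadane's algorithm on [10, -1, 11, -1, 19, 12, -13, 16, 3, 14]:

Scanning through the array:
Position 1 (value -1): max_ending_here = 9, max_so_far = 10
Position 2 (value 11): max_ending_here = 20, max_so_far = 20
Position 3 (value -1): max_ending_here = 19, max_so_far = 20
Position 4 (value 19): max_ending_here = 38, max_so_far = 38
Position 5 (value 12): max_ending_here = 50, max_so_far = 50
Position 6 (value -13): max_ending_here = 37, max_so_far = 50
Position 7 (value 16): max_ending_here = 53, max_so_far = 53
Position 8 (value 3): max_ending_here = 56, max_so_far = 56
Position 9 (value 14): max_ending_here = 70, max_so_far = 70

Maximum subarray: [10, -1, 11, -1, 19, 12, -13, 16, 3, 14]
Maximum sum: 70

The maximum subarray is [10, -1, 11, -1, 19, 12, -13, 16, 3, 14] with sum 70. This subarray runs from index 0 to index 9.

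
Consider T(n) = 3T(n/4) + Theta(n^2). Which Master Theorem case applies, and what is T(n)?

Master Theorem for T(n) = 3T(n/4) + O(n^2):

a = 3, b = 4, c = 2
log_b(a) = log_4(3) = 0.7925

Case 3: c = 2 > log_4(3) = 0.7925
T(n) = O(n^2) = O(n^2)

For T(n) = 3T(n/4) + O(n^2): log_4(3) = 0.7925. This is Case 3 of the Master Theorem (c > log_b(a), work dominated by root), giving O(n^2).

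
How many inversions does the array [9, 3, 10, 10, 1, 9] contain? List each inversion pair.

Finding inversions in [9, 3, 10, 10, 1, 9]:

(0, 1): arr[0]=9 > arr[1]=3
(0, 4): arr[0]=9 > arr[4]=1
(1, 4): arr[1]=3 > arr[4]=1
(2, 4): arr[2]=10 > arr[4]=1
(2, 5): arr[2]=10 > arr[5]=9
(3, 4): arr[3]=10 > arr[4]=1
(3, 5): arr[3]=10 > arr[5]=9

Total inversions: 7

The array has 7 inversion(s): (0,1), (0,4), (1,4), (2,4), (2,5), (3,4), (3,5). Each pair (i,j) satisfies i < j and arr[i] > arr[j].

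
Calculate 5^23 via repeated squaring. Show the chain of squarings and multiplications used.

Computing 5^23 by squaring (build up from 5^1; each line after the first costs one multiplication):

5^1 = 5
5^2 = (5^1)^2 = 5^2 = 25
5^4 = (5^2)^2 = 25^2 = 625
5^5 = 5 * 5^4 = 5 * 625 = 3125
5^10 = (5^5)^2 = 3125^2 = 9765625
5^11 = 5 * 5^10 = 5 * 9765625 = 48828125
5^22 = (5^11)^2 = 48828125^2 = 2384185791015625
5^23 = 5 * 5^22 = 5 * 2384185791015625 = 11920928955078125

Result: 11920928955078125
Multiplications needed: 7 (7 lines after 5^1)

5^23 = 11920928955078125. Using exponentiation by squaring, this requires 7 multiplications. The key idea: if the exponent is even, square the half-power; if odd, multiply by the base once.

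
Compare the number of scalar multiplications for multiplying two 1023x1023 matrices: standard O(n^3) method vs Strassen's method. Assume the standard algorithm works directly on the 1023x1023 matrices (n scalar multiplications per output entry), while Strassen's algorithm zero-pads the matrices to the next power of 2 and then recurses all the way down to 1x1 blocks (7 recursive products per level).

Matrix multiplication for 1023x1023 matrices:

Strassen's algorithm requires power-of-2 dimensions. Pad 1023x1023 to 1024x1024 (next power of 2).

Standard algorithm: 1023^3 = 1070599167 multiplications
Strassen's algorithm: 7^(log2(1024)) = 7^10 = 282475249 multiplications
Savings: 1070599167 - 282475249 = 788123918 multiplications

Standard: 1070599167 multiplications (1023^3). Strassen: 282475249 multiplications (7^10, after padding to 1024x1024). Strassen reduces 8 recursive multiplications to 7 at each level.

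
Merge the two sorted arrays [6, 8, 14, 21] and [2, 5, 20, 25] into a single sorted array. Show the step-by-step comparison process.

Merging process:

Compare 6 vs 2: take 2 from right. Merged: [2]
Compare 6 vs 5: take 5 from right. Merged: [2, 5]
Compare 6 vs 20: take 6 from left. Merged: [2, 5, 6]
Compare 8 vs 20: take 8 from left. Merged: [2, 5, 6, 8]
Compare 14 vs 20: take 14 from left. Merged: [2, 5, 6, 8, 14]
Compare 21 vs 20: take 20 from right. Merged: [2, 5, 6, 8, 14, 20]
Compare 21 vs 25: take 21 from left. Merged: [2, 5, 6, 8, 14, 20, 21]
Append remaining from right: [25]. Merged: [2, 5, 6, 8, 14, 20, 21, 25]

Final merged array: [2, 5, 6, 8, 14, 20, 21, 25]
Total comparisons: 7

The merged array is [2, 5, 6, 8, 14, 20, 21, 25], requiring 7 comparisons. The merge step runs in O(n) time where n is the total number of elements.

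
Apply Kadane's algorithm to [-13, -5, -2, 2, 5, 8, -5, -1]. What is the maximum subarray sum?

Using Kadane's algorithm on [-13, -5, -2, 2, 5, 8, -5, -1]:

Scanning through the array:
Position 1 (value -5): max_ending_here = -5, max_so_far = -5
Position 2 (value -2): max_ending_here = -2, max_so_far = -2
Position 3 (value 2): max_ending_here = 2, max_so_far = 2
Position 4 (value 5): max_ending_here = 7, max_so_far = 7
Position 5 (value 8): max_ending_here = 15, max_so_far = 15
Position 6 (value -5): max_ending_here = 10, max_so_far = 15
Position 7 (value -1): max_ending_here = 9, max_so_far = 15

Maximum subarray: [2, 5, 8]
Maximum sum: 15

The maximum subarray is [2, 5, 8] with sum 15. This subarray runs from index 3 to index 5.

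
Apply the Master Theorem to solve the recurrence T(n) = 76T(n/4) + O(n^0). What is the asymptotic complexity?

Master Theorem for T(n) = 76T(n/4) + O(n^0):

a = 76, b = 4, c = 0
log_b(a) = log_4(76) = 3.1240

Case 1: c = 0 < log_4(76) = 3.1240
T(n) = O(n^(log_4 76))

For T(n) = 76T(n/4) + O(n^0): log_4(76) = 3.1240. This is Case 1 of the Master Theorem (c < log_b(a), work dominated by leaves), giving O(n^(log_4 76)).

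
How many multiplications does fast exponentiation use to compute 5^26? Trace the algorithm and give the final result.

Computing 5^26 by squaring (build up from 5^1; each line after the first costs one multiplication):

5^1 = 5
5^2 = (5^1)^2 = 5^2 = 25
5^3 = 5 * 5^2 = 5 * 25 = 125
5^6 = (5^3)^2 = 125^2 = 15625
5^12 = (5^6)^2 = 15625^2 = 244140625
5^13 = 5 * 5^12 = 5 * 244140625 = 1220703125
5^26 = (5^13)^2 = 1220703125^2 = 1490116119384765625

Result: 1490116119384765625
Multiplications needed: 6 (6 lines after 5^1)

5^26 = 1490116119384765625. Using exponentiation by squaring, this requires 6 multiplications. The key idea: if the exponent is even, square the half-power; if odd, multiply by the base once.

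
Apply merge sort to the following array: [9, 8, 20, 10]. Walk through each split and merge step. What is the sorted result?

Merge sort trace:

Split: [9, 8, 20, 10] -> [9, 8] and [20, 10]
  Split: [9, 8] -> [9] and [8]
  Merge: [9] + [8] -> [8, 9]
  Split: [20, 10] -> [20] and [10]
  Merge: [20] + [10] -> [10, 20]
Merge: [8, 9] + [10, 20] -> [8, 9, 10, 20]

Final sorted array: [8, 9, 10, 20]

The merge sort proceeds by recursively splitting the array and merging sorted halves.
After all merges, the sorted array is [8, 9, 10, 20].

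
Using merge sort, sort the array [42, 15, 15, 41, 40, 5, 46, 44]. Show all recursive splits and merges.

Merge sort trace:

Split: [42, 15, 15, 41, 40, 5, 46, 44] -> [42, 15, 15, 41] and [40, 5, 46, 44]
  Split: [42, 15, 15, 41] -> [42, 15] and [15, 41]
    Split: [42, 15] -> [42] and [15]
    Merge: [42] + [15] -> [15, 42]
    Split: [15, 41] -> [15] and [41]
    Merge: [15] + [41] -> [15, 41]
  Merge: [15, 42] + [15, 41] -> [15, 15, 41, 42]
  Split: [40, 5, 46, 44] -> [40, 5] and [46, 44]
    Split: [40, 5] -> [40] and [5]
    Merge: [40] + [5] -> [5, 40]
    Split: [46, 44] -> [46] and [44]
    Merge: [46] + [44] -> [44, 46]
  Merge: [5, 40] + [44, 46] -> [5, 40, 44, 46]
Merge: [15, 15, 41, 42] + [5, 40, 44, 46] -> [5, 15, 15, 40, 41, 42, 44, 46]

Final sorted array: [5, 15, 15, 40, 41, 42, 44, 46]

The merge sort proceeds by recursively splitting the array and merging sorted halves.
After all merges, the sorted array is [5, 15, 15, 40, 41, 42, 44, 46].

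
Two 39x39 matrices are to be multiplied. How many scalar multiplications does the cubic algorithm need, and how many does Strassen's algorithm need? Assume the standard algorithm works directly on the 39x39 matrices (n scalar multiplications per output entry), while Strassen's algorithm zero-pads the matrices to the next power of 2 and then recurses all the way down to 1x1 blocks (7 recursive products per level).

Matrix multiplication for 39x39 matrices:

Strassen's algorithm requires power-of-2 dimensions. Pad 39x39 to 64x64 (next power of 2).

Standard algorithm: 39^3 = 59319 multiplications
Strassen's algorithm: 7^(log2(64)) = 7^6 = 117649 multiplications
Difference: 59319 - 117649 = -58330 (Strassen uses MORE here due to padding overhead — for small or just-over-power-of-2 n, padding can outweigh the per-level savings)

Standard: 59319 multiplications (39^3). Strassen: 117649 multiplications (7^6, after padding to 64x64). Strassen reduces 8 recursive multiplications to 7 at each level.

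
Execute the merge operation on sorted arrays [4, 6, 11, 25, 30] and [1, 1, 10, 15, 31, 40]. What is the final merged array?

Merging process:

Compare 4 vs 1: take 1 from right. Merged: [1]
Compare 4 vs 1: take 1 from right. Merged: [1, 1]
Compare 4 vs 10: take 4 from left. Merged: [1, 1, 4]
Compare 6 vs 10: take 6 from left. Merged: [1, 1, 4, 6]
Compare 11 vs 10: take 10 from right. Merged: [1, 1, 4, 6, 10]
Compare 11 vs 15: take 11 from left. Merged: [1, 1, 4, 6, 10, 11]
Compare 25 vs 15: take 15 from right. Merged: [1, 1, 4, 6, 10, 11, 15]
Compare 25 vs 31: take 25 from left. Merged: [1, 1, 4, 6, 10, 11, 15, 25]
Compare 30 vs 31: take 30 from left. Merged: [1, 1, 4, 6, 10, 11, 15, 25, 30]
Append remaining from right: [31, 40]. Merged: [1, 1, 4, 6, 10, 11, 15, 25, 30, 31, 40]

Final merged array: [1, 1, 4, 6, 10, 11, 15, 25, 30, 31, 40]
Total comparisons: 9

The merged array is [1, 1, 4, 6, 10, 11, 15, 25, 30, 31, 40], requiring 9 comparisons. The merge step runs in O(n) time where n is the total number of elements.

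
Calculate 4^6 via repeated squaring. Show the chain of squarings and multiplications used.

Computing 4^6 by squaring (build up from 4^1; each line after the first costs one multiplication):

4^1 = 4
4^2 = (4^1)^2 = 4^2 = 16
4^3 = 4 * 4^2 = 4 * 16 = 64
4^6 = (4^3)^2 = 64^2 = 4096

Result: 4096
Multiplications needed: 3 (3 lines after 4^1)

4^6 = 4096. Using exponentiation by squaring, this requires 3 multiplications. The key idea: if the exponent is even, square the half-power; if odd, multiply by the base once.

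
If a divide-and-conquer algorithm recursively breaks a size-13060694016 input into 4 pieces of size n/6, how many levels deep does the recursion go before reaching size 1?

For divide and conquer with division factor 6:

Problem sizes at each level:
Level 0: 13060694016
Level 1: 2176782336
Level 2: 362797056
Level 3: 60466176
Level 4: 10077696
Level 5: 1679616
Level 6: 279936
Level 7: 46656
Level 8: 7776
Level 9: 1296
Level 10: 216
Level 11: 36
Level 12: 6
Level 13: 1

The root is level 0 and the size-1 base case is level 13 (the tree spans levels 0 through 13, i.e. 14 levels counting the root), so the depth is the number of divisions: log_6(13060694016) = 13

The recursion tree depth is log_6(13060694016) = 13. At each level, the problem size is divided by 6, so it takes 13 divisions to reduce to a base case of size 1. The algorithm makes 4 recursive calls at each level.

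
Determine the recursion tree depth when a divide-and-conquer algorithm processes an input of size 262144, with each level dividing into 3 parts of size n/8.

For divide and conquer with division factor 8:

Problem sizes at each level:
Level 0: 262144
Level 1: 32768
Level 2: 4096
Level 3: 512
Level 4: 64
Level 5: 8
Level 6: 1

The root is level 0 and the size-1 base case is level 6 (the tree spans levels 0 through 6, i.e. 7 levels counting the root), so the depth is the number of divisions: log_8(262144) = 6

The recursion tree depth is log_8(262144) = 6. At each level, the problem size is divided by 8, so it takes 6 divisions to reduce to a base case of size 1. The algorithm makes 3 recursive calls at each level.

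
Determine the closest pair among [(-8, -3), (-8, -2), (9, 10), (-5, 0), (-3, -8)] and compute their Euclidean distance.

Computing all pairwise distances among 5 points:

d((-8, -3), (-8, -2)) = 1.0 <-- minimum
d((-8, -3), (9, 10)) = 21.4009
d((-8, -3), (-5, 0)) = 4.2426
d((-8, -3), (-3, -8)) = 7.0711
d((-8, -2), (9, 10)) = 20.8087
d((-8, -2), (-5, 0)) = 3.6056
d((-8, -2), (-3, -8)) = 7.8102
d((9, 10), (-5, 0)) = 17.2047
d((9, 10), (-3, -8)) = 21.6333
d((-5, 0), (-3, -8)) = 8.2462

Closest pair: (-8, -3) and (-8, -2) with distance 1.0

The closest pair is (-8, -3) and (-8, -2) with Euclidean distance 1.0. For 5 points, brute-force pairwise comparison is shown above. For large n, the divide-and-conquer algorithm (sort by x, recurse on halves, check the dividing strip) achieves O(n log n).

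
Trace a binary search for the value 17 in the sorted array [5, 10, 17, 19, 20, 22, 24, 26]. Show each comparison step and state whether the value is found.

Binary search for 17 in [5, 10, 17, 19, 20, 22, 24, 26]:

lo=0, hi=7, mid=3, arr[mid]=19 -> 19 > 17, search left half
lo=0, hi=2, mid=1, arr[mid]=10 -> 10 < 17, search right half
lo=2, hi=2, mid=2, arr[mid]=17 -> Found target at index 2!

Binary search finds 17 at index 2 after 3 comparisons. The search repeatedly halves the search space by comparing with the middle element.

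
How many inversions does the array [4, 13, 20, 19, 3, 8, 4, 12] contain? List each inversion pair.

Finding inversions in [4, 13, 20, 19, 3, 8, 4, 12]:

(0, 4): arr[0]=4 > arr[4]=3
(1, 4): arr[1]=13 > arr[4]=3
(1, 5): arr[1]=13 > arr[5]=8
(1, 6): arr[1]=13 > arr[6]=4
(1, 7): arr[1]=13 > arr[7]=12
(2, 3): arr[2]=20 > arr[3]=19
(2, 4): arr[2]=20 > arr[4]=3
(2, 5): arr[2]=20 > arr[5]=8
(2, 6): arr[2]=20 > arr[6]=4
(2, 7): arr[2]=20 > arr[7]=12
(3, 4): arr[3]=19 > arr[4]=3
(3, 5): arr[3]=19 > arr[5]=8
(3, 6): arr[3]=19 > arr[6]=4
(3, 7): arr[3]=19 > arr[7]=12
(5, 6): arr[5]=8 > arr[6]=4

Total inversions: 15

The array has 15 inversion(s): (0,4), (1,4), (1,5), (1,6), (1,7), (2,3), (2,4), (2,5), (2,6), (2,7), (3,4), (3,5), (3,6), (3,7), (5,6). Each pair (i,j) satisfies i < j and arr[i] > arr[j].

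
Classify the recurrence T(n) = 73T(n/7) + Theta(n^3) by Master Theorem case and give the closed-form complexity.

Master Theorem for T(n) = 73T(n/7) + O(n^3):

a = 73, b = 7, c = 3
log_b(a) = log_7(73) = 2.2049

Case 3: c = 3 > log_7(73) = 2.2049
T(n) = O(n^3) = O(n^3)

For T(n) = 73T(n/7) + O(n^3): log_7(73) = 2.2049. This is Case 3 of the Master Theorem (c > log_b(a), work dominated by root), giving O(n^3).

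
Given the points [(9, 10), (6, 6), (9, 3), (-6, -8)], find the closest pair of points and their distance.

Computing all pairwise distances among 4 points:

d((9, 10), (6, 6)) = 5.0
d((9, 10), (9, 3)) = 7.0
d((9, 10), (-6, -8)) = 23.4307
d((6, 6), (9, 3)) = 4.2426 <-- minimum
d((6, 6), (-6, -8)) = 18.4391
d((9, 3), (-6, -8)) = 18.6011

Closest pair: (6, 6) and (9, 3) with distance 4.2426

The closest pair is (6, 6) and (9, 3) with Euclidean distance 4.2426. For 4 points, brute-force pairwise comparison is shown above. For large n, the divide-and-conquer algorithm (sort by x, recurse on halves, check the dividing strip) achieves O(n log n).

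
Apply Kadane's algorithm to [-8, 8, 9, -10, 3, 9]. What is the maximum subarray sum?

Using Kadane's algorithm on [-8, 8, 9, -10, 3, 9]:

Scanning through the array:
Position 1 (value 8): max_ending_here = 8, max_so_far = 8
Position 2 (value 9): max_ending_here = 17, max_so_far = 17
Position 3 (value -10): max_ending_here = 7, max_so_far = 17
Position 4 (value 3): max_ending_here = 10, max_so_far = 17
Position 5 (value 9): max_ending_here = 19, max_so_far = 19

Maximum subarray: [8, 9, -10, 3, 9]
Maximum sum: 19

The maximum subarray is [8, 9, -10, 3, 9] with sum 19. This subarray runs from index 1 to index 5.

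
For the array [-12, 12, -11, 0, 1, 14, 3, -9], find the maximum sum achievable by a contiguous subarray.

Using Kadane's algorithm on [-12, 12, -11, 0, 1, 14, 3, -9]:

Scanning through the array:
Position 1 (value 12): max_ending_here = 12, max_so_far = 12
Position 2 (value -11): max_ending_here = 1, max_so_far = 12
Position 3 (value 0): max_ending_here = 1, max_so_far = 12
Position 4 (value 1): max_ending_here = 2, max_so_far = 12
Position 5 (value 14): max_ending_here = 16, max_so_far = 16
Position 6 (value 3): max_ending_here = 19, max_so_far = 19
Position 7 (value -9): max_ending_here = 10, max_so_far = 19

Maximum subarray: [12, -11, 0, 1, 14, 3]
Maximum sum: 19

The maximum subarray is [12, -11, 0, 1, 14, 3] with sum 19. This subarray runs from index 1 to index 6.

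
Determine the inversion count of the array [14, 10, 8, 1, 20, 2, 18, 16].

Finding inversions in [14, 10, 8, 1, 20, 2, 18, 16]:

(0, 1): arr[0]=14 > arr[1]=10
(0, 2): arr[0]=14 > arr[2]=8
(0, 3): arr[0]=14 > arr[3]=1
(0, 5): arr[0]=14 > arr[5]=2
(1, 2): arr[1]=10 > arr[2]=8
(1, 3): arr[1]=10 > arr[3]=1
(1, 5): arr[1]=10 > arr[5]=2
(2, 3): arr[2]=8 > arr[3]=1
(2, 5): arr[2]=8 > arr[5]=2
(4, 5): arr[4]=20 > arr[5]=2
(4, 6): arr[4]=20 > arr[6]=18
(4, 7): arr[4]=20 > arr[7]=16
(6, 7): arr[6]=18 > arr[7]=16

Total inversions: 13

The array has 13 inversion(s): (0,1), (0,2), (0,3), (0,5), (1,2), (1,3), (1,5), (2,3), (2,5), (4,5), (4,6), (4,7), (6,7). Each pair (i,j) satisfies i < j and arr[i] > arr[j].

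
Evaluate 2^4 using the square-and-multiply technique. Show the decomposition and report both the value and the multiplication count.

Computing 2^4 by squaring (build up from 2^1; each line after the first costs one multiplication):

2^1 = 2
2^2 = (2^1)^2 = 2^2 = 4
2^4 = (2^2)^2 = 4^2 = 16

Result: 16
Multiplications needed: 2 (2 lines after 2^1)

2^4 = 16. Using exponentiation by squaring, this requires 2 multiplications. The key idea: if the exponent is even, square the half-power; if odd, multiply by the base once.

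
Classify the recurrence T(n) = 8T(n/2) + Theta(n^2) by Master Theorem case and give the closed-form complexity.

Master Theorem for T(n) = 8T(n/2) + O(n^2):

a = 8, b = 2, c = 2
log_b(a) = log_2(8) = 3.0000

Case 1: c = 2 < log_2(8) = 3.0000
T(n) = O(n^(log_2 8)) = O(n^3)

For T(n) = 8T(n/2) + O(n^2): log_2(8) = 3.0000. This is Case 1 of the Master Theorem (c < log_b(a), work dominated by leaves), giving O(n^3).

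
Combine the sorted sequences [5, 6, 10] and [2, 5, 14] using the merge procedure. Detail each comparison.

Merging process:

Compare 5 vs 2: take 2 from right. Merged: [2]
Compare 5 vs 5: take 5 from left. Merged: [2, 5]
Compare 6 vs 5: take 5 from right. Merged: [2, 5, 5]
Compare 6 vs 14: take 6 from left. Merged: [2, 5, 5, 6]
Compare 10 vs 14: take 10 from left. Merged: [2, 5, 5, 6, 10]
Append remaining from right: [14]. Merged: [2, 5, 5, 6, 10, 14]

Final merged array: [2, 5, 5, 6, 10, 14]
Total comparisons: 5

The merged array is [2, 5, 5, 6, 10, 14], requiring 5 comparisons. The merge step runs in O(n) time where n is the total number of elements.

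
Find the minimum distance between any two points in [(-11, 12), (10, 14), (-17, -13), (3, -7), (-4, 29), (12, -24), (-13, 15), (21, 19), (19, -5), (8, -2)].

Computing all pairwise distances among 10 points:

d((-11, 12), (10, 14)) = 21.095
d((-11, 12), (-17, -13)) = 25.7099
d((-11, 12), (3, -7)) = 23.6008
d((-11, 12), (-4, 29)) = 18.3848
d((-11, 12), (12, -24)) = 42.72
d((-11, 12), (-13, 15)) = 3.6056 <-- minimum
d((-11, 12), (21, 19)) = 32.7567
d((-11, 12), (19, -5)) = 34.4819
d((-11, 12), (8, -2)) = 23.6008
d((10, 14), (-17, -13)) = 38.1838
d((10, 14), (3, -7)) = 22.1359
d((10, 14), (-4, 29)) = 20.5183
d((10, 14), (12, -24)) = 38.0526
d((10, 14), (-13, 15)) = 23.0217
d((10, 14), (21, 19)) = 12.083
d((10, 14), (19, -5)) = 21.0238
d((10, 14), (8, -2)) = 16.1245
d((-17, -13), (3, -7)) = 20.8806
d((-17, -13), (-4, 29)) = 43.9659
d((-17, -13), (12, -24)) = 31.0161
d((-17, -13), (-13, 15)) = 28.2843
d((-17, -13), (21, 19)) = 49.679
d((-17, -13), (19, -5)) = 36.8782
d((-17, -13), (8, -2)) = 27.313
d((3, -7), (-4, 29)) = 36.6742
d((3, -7), (12, -24)) = 19.2354
d((3, -7), (-13, 15)) = 27.2029
d((3, -7), (21, 19)) = 31.6228
d((3, -7), (19, -5)) = 16.1245
d((3, -7), (8, -2)) = 7.0711
d((-4, 29), (12, -24)) = 55.3624
d((-4, 29), (-13, 15)) = 16.6433
d((-4, 29), (21, 19)) = 26.9258
d((-4, 29), (19, -5)) = 41.0488
d((-4, 29), (8, -2)) = 33.2415
d((12, -24), (-13, 15)) = 46.3249
d((12, -24), (21, 19)) = 43.9318
d((12, -24), (19, -5)) = 20.2485
d((12, -24), (8, -2)) = 22.3607
d((-13, 15), (21, 19)) = 34.2345
d((-13, 15), (19, -5)) = 37.7359
d((-13, 15), (8, -2)) = 27.0185
d((21, 19), (19, -5)) = 24.0832
d((21, 19), (8, -2)) = 24.6982
d((19, -5), (8, -2)) = 11.4018

Closest pair: (-11, 12) and (-13, 15) with distance 3.6056

The closest pair is (-11, 12) and (-13, 15) with Euclidean distance 3.6056. For 10 points, brute-force pairwise comparison is shown above. For large n, the divide-and-conquer algorithm (sort by x, recurse on halves, check the dividing strip) achieves O(n log n).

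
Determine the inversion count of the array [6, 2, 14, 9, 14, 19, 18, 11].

Finding inversions in [6, 2, 14, 9, 14, 19, 18, 11]:

(0, 1): arr[0]=6 > arr[1]=2
(2, 3): arr[2]=14 > arr[3]=9
(2, 7): arr[2]=14 > arr[7]=11
(4, 7): arr[4]=14 > arr[7]=11
(5, 6): arr[5]=19 > arr[6]=18
(5, 7): arr[5]=19 > arr[7]=11
(6, 7): arr[6]=18 > arr[7]=11

Total inversions: 7

The array has 7 inversion(s): (0,1), (2,3), (2,7), (4,7), (5,6), (5,7), (6,7). Each pair (i,j) satisfies i < j and arr[i] > arr[j].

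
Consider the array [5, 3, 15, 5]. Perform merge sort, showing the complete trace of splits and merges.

Merge sort trace:

Split: [5, 3, 15, 5] -> [5, 3] and [15, 5]
  Split: [5, 3] -> [5] and [3]
  Merge: [5] + [3] -> [3, 5]
  Split: [15, 5] -> [15] and [5]
  Merge: [15] + [5] -> [5, 15]
Merge: [3, 5] + [5, 15] -> [3, 5, 5, 15]

Final sorted array: [3, 5, 5, 15]

The merge sort proceeds by recursively splitting the array and merging sorted halves.
After all merges, the sorted array is [3, 5, 5, 15].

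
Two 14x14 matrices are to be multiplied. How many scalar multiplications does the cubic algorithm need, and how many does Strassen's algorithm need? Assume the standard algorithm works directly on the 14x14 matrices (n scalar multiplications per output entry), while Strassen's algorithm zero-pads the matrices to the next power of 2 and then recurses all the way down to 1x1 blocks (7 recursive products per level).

Matrix multiplication for 14x14 matrices:

Strassen's algorithm requires power-of-2 dimensions. Pad 14x14 to 16x16 (next power of 2).

Standard algorithm: 14^3 = 2744 multiplications
Strassen's algorithm: 7^(log2(16)) = 7^4 = 2401 multiplications
Savings: 2744 - 2401 = 343 multiplications

Standard: 2744 multiplications (14^3). Strassen: 2401 multiplications (7^4, after padding to 16x16). Strassen reduces 8 recursive multiplications to 7 at each level.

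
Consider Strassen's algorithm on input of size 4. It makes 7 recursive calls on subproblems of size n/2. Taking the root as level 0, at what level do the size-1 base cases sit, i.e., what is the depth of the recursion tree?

For divide and conquer with division factor 2:

Problem sizes at each level:
Level 0: 4
Level 1: 2
Level 2: 1

The root is level 0 and the size-1 base case is level 2 (the tree spans levels 0 through 2, i.e. 3 levels counting the root), so the depth is the number of divisions: log_2(4) = 2

The recursion tree depth is log_2(4) = 2. At each level, the problem size is divided by 2, so it takes 2 divisions to reduce to a base case of size 1. The algorithm makes 7 recursive calls at each level.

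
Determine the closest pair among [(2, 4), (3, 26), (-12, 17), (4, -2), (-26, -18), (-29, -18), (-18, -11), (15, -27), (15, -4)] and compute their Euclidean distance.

Computing all pairwise distances among 9 points:

d((2, 4), (3, 26)) = 22.0227
d((2, 4), (-12, 17)) = 19.105
d((2, 4), (4, -2)) = 6.3246
d((2, 4), (-26, -18)) = 35.609
d((2, 4), (-29, -18)) = 38.0132
d((2, 4), (-18, -11)) = 25.0
d((2, 4), (15, -27)) = 33.6155
d((2, 4), (15, -4)) = 15.2643
d((3, 26), (-12, 17)) = 17.4929
d((3, 26), (4, -2)) = 28.0179
d((3, 26), (-26, -18)) = 52.6972
d((3, 26), (-29, -18)) = 54.4059
d((3, 26), (-18, -11)) = 42.5441
d((3, 26), (15, -27)) = 54.3415
d((3, 26), (15, -4)) = 32.311
d((-12, 17), (4, -2)) = 24.8395
d((-12, 17), (-26, -18)) = 37.6962
d((-12, 17), (-29, -18)) = 38.9102
d((-12, 17), (-18, -11)) = 28.6356
d((-12, 17), (15, -27)) = 51.6236
d((-12, 17), (15, -4)) = 34.2053
d((4, -2), (-26, -18)) = 34.0
d((4, -2), (-29, -18)) = 36.6742
d((4, -2), (-18, -11)) = 23.7697
d((4, -2), (15, -27)) = 27.313
d((4, -2), (15, -4)) = 11.1803
d((-26, -18), (-29, -18)) = 3.0 <-- minimum
d((-26, -18), (-18, -11)) = 10.6301
d((-26, -18), (15, -27)) = 41.9762
d((-26, -18), (15, -4)) = 43.3244
d((-29, -18), (-18, -11)) = 13.0384
d((-29, -18), (15, -27)) = 44.911
d((-29, -18), (15, -4)) = 46.1736
d((-18, -11), (15, -27)) = 36.6742
d((-18, -11), (15, -4)) = 33.7343
d((15, -27), (15, -4)) = 23.0

Closest pair: (-26, -18) and (-29, -18) with distance 3.0

The closest pair is (-26, -18) and (-29, -18) with Euclidean distance 3.0. For 9 points, brute-force pairwise comparison is shown above. For large n, the divide-and-conquer algorithm (sort by x, recurse on halves, check the dividing strip) achieves O(n log n).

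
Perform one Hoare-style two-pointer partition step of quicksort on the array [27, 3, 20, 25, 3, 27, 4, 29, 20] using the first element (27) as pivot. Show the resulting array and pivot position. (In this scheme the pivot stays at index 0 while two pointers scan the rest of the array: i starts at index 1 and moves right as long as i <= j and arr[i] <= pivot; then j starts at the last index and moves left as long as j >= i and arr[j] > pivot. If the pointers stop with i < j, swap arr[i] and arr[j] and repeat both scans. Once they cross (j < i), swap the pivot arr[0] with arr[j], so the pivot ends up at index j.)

Hoare-style two-pointer partition with pivot = 27:

Initial array: [27, 3, 20, 25, 3, 27, 4, 29, 20]

Pointers start at i = 1, j = 8.
i stops at index 7 (arr[7]=29 > 27), j stops at index 8 (arr[8]=20 <= 27): swap arr[7] and arr[8], array becomes [27, 3, 20, 25, 3, 27, 4, 20, 29]
i ends at 8, j ends at 7: the pointers have crossed (j < i), so scanning stops.

Swap pivot arr[0] with arr[7] to place pivot at position 7: [20, 3, 20, 25, 3, 27, 4, 27, 29]
Pivot position: 7

After partitioning with pivot 27, the array becomes [20, 3, 20, 25, 3, 27, 4, 27, 29]. The pivot is placed at index 7. All elements to the left of the pivot are <= 27, and all elements to the right are > 27.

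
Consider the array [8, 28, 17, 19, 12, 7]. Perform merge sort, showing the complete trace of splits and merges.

Merge sort trace:

Split: [8, 28, 17, 19, 12, 7] -> [8, 28, 17] and [19, 12, 7]
  Split: [8, 28, 17] -> [8] and [28, 17]
    Split: [28, 17] -> [28] and [17]
    Merge: [28] + [17] -> [17, 28]
  Merge: [8] + [17, 28] -> [8, 17, 28]
  Split: [19, 12, 7] -> [19] and [12, 7]
    Split: [12, 7] -> [12] and [7]
    Merge: [12] + [7] -> [7, 12]
  Merge: [19] + [7, 12] -> [7, 12, 19]
Merge: [8, 17, 28] + [7, 12, 19] -> [7, 8, 12, 17, 19, 28]

Final sorted array: [7, 8, 12, 17, 19, 28]

The merge sort proceeds by recursively splitting the array and merging sorted halves.
After all merges, the sorted array is [7, 8, 12, 17, 19, 28].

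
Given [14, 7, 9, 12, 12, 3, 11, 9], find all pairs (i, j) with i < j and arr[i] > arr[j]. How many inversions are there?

Finding inversions in [14, 7, 9, 12, 12, 3, 11, 9]:

(0, 1): arr[0]=14 > arr[1]=7
(0, 2): arr[0]=14 > arr[2]=9
(0, 3): arr[0]=14 > arr[3]=12
(0, 4): arr[0]=14 > arr[4]=12
(0, 5): arr[0]=14 > arr[5]=3
(0, 6): arr[0]=14 > arr[6]=11
(0, 7): arr[0]=14 > arr[7]=9
(1, 5): arr[1]=7 > arr[5]=3
(2, 5): arr[2]=9 > arr[5]=3
(3, 5): arr[3]=12 > arr[5]=3
(3, 6): arr[3]=12 > arr[6]=11
(3, 7): arr[3]=12 > arr[7]=9
(4, 5): arr[4]=12 > arr[5]=3
(4, 6): arr[4]=12 > arr[6]=11
(4, 7): arr[4]=12 > arr[7]=9
(6, 7): arr[6]=11 > arr[7]=9

Total inversions: 16

The array has 16 inversion(s): (0,1), (0,2), (0,3), (0,4), (0,5), (0,6), (0,7), (1,5), (2,5), (3,5), (3,6), (3,7), (4,5), (4,6), (4,7), (6,7). Each pair (i,j) satisfies i < j and arr[i] > arr[j].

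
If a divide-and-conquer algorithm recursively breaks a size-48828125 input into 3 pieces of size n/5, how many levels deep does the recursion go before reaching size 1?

For divide and conquer with division factor 5:

Problem sizes at each level:
Level 0: 48828125
Level 1: 9765625
Level 2: 1953125
Level 3: 390625
Level 4: 78125
Level 5: 15625
Level 6: 3125
Level 7: 625
Level 8: 125
Level 9: 25
Level 10: 5
Level 11: 1

The root is level 0 and the size-1 base case is level 11 (the tree spans levels 0 through 11, i.e. 12 levels counting the root), so the depth is the number of divisions: log_5(48828125) = 11

The recursion tree depth is log_5(48828125) = 11. At each level, the problem size is divided by 5, so it takes 11 divisions to reduce to a base case of size 1. The algorithm makes 3 recursive calls at each level.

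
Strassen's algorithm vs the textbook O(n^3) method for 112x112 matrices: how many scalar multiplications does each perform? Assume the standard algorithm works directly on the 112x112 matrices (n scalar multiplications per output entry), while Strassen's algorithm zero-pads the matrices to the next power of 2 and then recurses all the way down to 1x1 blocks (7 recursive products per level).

Matrix multiplication for 112x112 matrices:

Strassen's algorithm requires power-of-2 dimensions. Pad 112x112 to 128x128 (next power of 2).

Standard algorithm: 112^3 = 1404928 multiplications
Strassen's algorithm: 7^(log2(128)) = 7^7 = 823543 multiplications
Savings: 1404928 - 823543 = 581385 multiplications

Standard: 1404928 multiplications (112^3). Strassen: 823543 multiplications (7^7, after padding to 128x128). Strassen reduces 8 recursive multiplications to 7 at each level.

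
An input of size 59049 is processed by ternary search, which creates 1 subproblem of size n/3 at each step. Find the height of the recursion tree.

For divide and conquer with division factor 3:

Problem sizes at each level:
Level 0: 59049
Level 1: 19683
Level 2: 6561
Level 3: 2187
Level 4: 729
Level 5: 243
Level 6: 81
Level 7: 27
Level 8: 9
Level 9: 3
Level 10: 1

The root is level 0 and the size-1 base case is level 10 (the tree spans levels 0 through 10, i.e. 11 levels counting the root), so the depth is the number of divisions: log_3(59049) = 10

The recursion tree depth is log_3(59049) = 10. At each level, the problem size is divided by 3, so it takes 10 divisions to reduce to a base case of size 1. The algorithm makes 1 recursive call at each level.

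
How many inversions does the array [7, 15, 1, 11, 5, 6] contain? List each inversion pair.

Finding inversions in [7, 15, 1, 11, 5, 6]:

(0, 2): arr[0]=7 > arr[2]=1
(0, 4): arr[0]=7 > arr[4]=5
(0, 5): arr[0]=7 > arr[5]=6
(1, 2): arr[1]=15 > arr[2]=1
(1, 3): arr[1]=15 > arr[3]=11
(1, 4): arr[1]=15 > arr[4]=5
(1, 5): arr[1]=15 > arr[5]=6
(3, 4): arr[3]=11 > arr[4]=5
(3, 5): arr[3]=11 > arr[5]=6

Total inversions: 9

The array has 9 inversion(s): (0,2), (0,4), (0,5), (1,2), (1,3), (1,4), (1,5), (3,4), (3,5). Each pair (i,j) satisfies i < j and arr[i] > arr[j].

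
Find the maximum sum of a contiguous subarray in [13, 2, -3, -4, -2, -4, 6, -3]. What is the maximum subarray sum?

Using Kadane's algorithm on [13, 2, -3, -4, -2, -4, 6, -3]:

Scanning through the array:
Position 1 (value 2): max_ending_here = 15, max_so_far = 15
Position 2 (value -3): max_ending_here = 12, max_so_far = 15
Position 3 (value -4): max_ending_here = 8, max_so_far = 15
Position 4 (value -2): max_ending_here = 6, max_so_far = 15
Position 5 (value -4): max_ending_here = 2, max_so_far = 15
Position 6 (value 6): max_ending_here = 8, max_so_far = 15
Position 7 (value -3): max_ending_here = 5, max_so_far = 15

Maximum subarray: [13, 2]
Maximum sum: 15

The maximum subarray is [13, 2] with sum 15. This subarray runs from index 0 to index 1.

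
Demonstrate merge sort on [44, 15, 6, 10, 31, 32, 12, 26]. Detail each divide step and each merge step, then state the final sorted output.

Merge sort trace:

Split: [44, 15, 6, 10, 31, 32, 12, 26] -> [44, 15, 6, 10] and [31, 32, 12, 26]
  Split: [44, 15, 6, 10] -> [44, 15] and [6, 10]
    Split: [44, 15] -> [44] and [15]
    Merge: [44] + [15] -> [15, 44]
    Split: [6, 10] -> [6] and [10]
    Merge: [6] + [10] -> [6, 10]
  Merge: [15, 44] + [6, 10] -> [6, 10, 15, 44]
  Split: [31, 32, 12, 26] -> [31, 32] and [12, 26]
    Split: [31, 32] -> [31] and [32]
    Merge: [31] + [32] -> [31, 32]
    Split: [12, 26] -> [12] and [26]
    Merge: [12] + [26] -> [12, 26]
  Merge: [31, 32] + [12, 26] -> [12, 26, 31, 32]
Merge: [6, 10, 15, 44] + [12, 26, 31, 32] -> [6, 10, 12, 15, 26, 31, 32, 44]

Final sorted array: [6, 10, 12, 15, 26, 31, 32, 44]

The merge sort proceeds by recursively splitting the array and merging sorted halves.
After all merges, the sorted array is [6, 10, 12, 15, 26, 31, 32, 44].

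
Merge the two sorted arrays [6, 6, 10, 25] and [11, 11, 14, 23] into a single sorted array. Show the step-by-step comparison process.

Merging process:

Compare 6 vs 11: take 6 from left. Merged: [6]
Compare 6 vs 11: take 6 from left. Merged: [6, 6]
Compare 10 vs 11: take 10 from left. Merged: [6, 6, 10]
Compare 25 vs 11: take 11 from right. Merged: [6, 6, 10, 11]
Compare 25 vs 11: take 11 from right. Merged: [6, 6, 10, 11, 11]
Compare 25 vs 14: take 14 from right. Merged: [6, 6, 10, 11, 11, 14]
Compare 25 vs 23: take 23 from right. Merged: [6, 6, 10, 11, 11, 14, 23]
Append remaining from left: [25]. Merged: [6, 6, 10, 11, 11, 14, 23, 25]

Final merged array: [6, 6, 10, 11, 11, 14, 23, 25]
Total comparisons: 7

The merged array is [6, 6, 10, 11, 11, 14, 23, 25], requiring 7 comparisons. The merge step runs in O(n) time where n is the total number of elements.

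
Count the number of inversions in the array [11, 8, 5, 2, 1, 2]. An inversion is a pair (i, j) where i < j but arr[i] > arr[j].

Finding inversions in [11, 8, 5, 2, 1, 2]:

(0, 1): arr[0]=11 > arr[1]=8
(0, 2): arr[0]=11 > arr[2]=5
(0, 3): arr[0]=11 > arr[3]=2
(0, 4): arr[0]=11 > arr[4]=1
(0, 5): arr[0]=11 > arr[5]=2
(1, 2): arr[1]=8 > arr[2]=5
(1, 3): arr[1]=8 > arr[3]=2
(1, 4): arr[1]=8 > arr[4]=1
(1, 5): arr[1]=8 > arr[5]=2
(2, 3): arr[2]=5 > arr[3]=2
(2, 4): arr[2]=5 > arr[4]=1
(2, 5): arr[2]=5 > arr[5]=2
(3, 4): arr[3]=2 > arr[4]=1

Total inversions: 13

The array has 13 inversion(s): (0,1), (0,2), (0,3), (0,4), (0,5), (1,2), (1,3), (1,4), (1,5), (2,3), (2,4), (2,5), (3,4). Each pair (i,j) satisfies i < j and arr[i] > arr[j].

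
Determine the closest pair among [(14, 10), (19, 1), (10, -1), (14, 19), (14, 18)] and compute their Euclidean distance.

Computing all pairwise distances among 5 points:

d((14, 10), (19, 1)) = 10.2956
d((14, 10), (10, -1)) = 11.7047
d((14, 10), (14, 19)) = 9.0
d((14, 10), (14, 18)) = 8.0
d((19, 1), (10, -1)) = 9.2195
d((19, 1), (14, 19)) = 18.6815
d((19, 1), (14, 18)) = 17.72
d((10, -1), (14, 19)) = 20.3961
d((10, -1), (14, 18)) = 19.4165
d((14, 19), (14, 18)) = 1.0 <-- minimum

Closest pair: (14, 19) and (14, 18) with distance 1.0

The closest pair is (14, 19) and (14, 18) with Euclidean distance 1.0. For 5 points, brute-force pairwise comparison is shown above. For large n, the divide-and-conquer algorithm (sort by x, recurse on halves, check the dividing strip) achieves O(n log n).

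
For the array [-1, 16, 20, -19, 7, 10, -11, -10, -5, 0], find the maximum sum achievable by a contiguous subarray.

Using Kadane's algorithm on [-1, 16, 20, -19, 7, 10, -11, -10, -5, 0]:

Scanning through the array:
Position 1 (value 16): max_ending_here = 16, max_so_far = 16
Position 2 (value 20): max_ending_here = 36, max_so_far = 36
Position 3 (value -19): max_ending_here = 17, max_so_far = 36
Position 4 (value 7): max_ending_here = 24, max_so_far = 36
Position 5 (value 10): max_ending_here = 34, max_so_far = 36
Position 6 (value -11): max_ending_here = 23, max_so_far = 36
Position 7 (value -10): max_ending_here = 13, max_so_far = 36
Position 8 (value -5): max_ending_here = 8, max_so_far = 36
Position 9 (value 0): max_ending_here = 8, max_so_far = 36

Maximum subarray: [16, 20]
Maximum sum: 36

The maximum subarray is [16, 20] with sum 36. This subarray runs from index 1 to index 2.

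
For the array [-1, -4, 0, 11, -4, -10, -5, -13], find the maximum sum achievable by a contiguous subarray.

Using Kadane's algorithm on [-1, -4, 0, 11, -4, -10, -5, -13]:

Scanning through the array:
Position 1 (value -4): max_ending_here = -4, max_so_far = -1
Position 2 (value 0): max_ending_here = 0, max_so_far = 0
Position 3 (value 11): max_ending_here = 11, max_so_far = 11
Position 4 (value -4): max_ending_here = 7, max_so_far = 11
Position 5 (value -10): max_ending_here = -3, max_so_far = 11
Position 6 (value -5): max_ending_here = -5, max_so_far = 11
Position 7 (value -13): max_ending_here = -13, max_so_far = 11

Maximum subarray: [0, 11]
Maximum sum: 11

The maximum subarray is [0, 11] with sum 11. This subarray runs from index 2 to index 3.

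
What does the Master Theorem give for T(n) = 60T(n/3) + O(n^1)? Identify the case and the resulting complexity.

Master Theorem for T(n) = 60T(n/3) + O(n^1):

a = 60, b = 3, c = 1
log_b(a) = log_3(60) = 3.7268

Case 1: c = 1 < log_3(60) = 3.7268
T(n) = O(n^(log_3 60))

For T(n) = 60T(n/3) + O(n^1): log_3(60) = 3.7268. This is Case 1 of the Master Theorem (c < log_b(a), work dominated by leaves), giving O(n^(log_3 60)).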